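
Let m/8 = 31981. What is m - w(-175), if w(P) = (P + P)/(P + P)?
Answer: 255847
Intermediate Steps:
m = 255848 (m = 8*31981 = 255848)
w(P) = 1 (w(P) = (2*P)/((2*P)) = (2*P)*(1/(2*P)) = 1)
m - w(-175) = 255848 - 1*1 = 255848 - 1 = 255847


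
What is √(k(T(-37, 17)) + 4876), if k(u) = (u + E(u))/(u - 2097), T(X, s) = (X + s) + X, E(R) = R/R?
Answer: 2*√1413960990/1077 ≈ 69.828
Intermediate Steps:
E(R) = 1
T(X, s) = s + 2*X
k(u) = (1 + u)/(-2097 + u) (k(u) = (u + 1)/(u - 2097) = (1 + u)/(-2097 + u))
√(k(T(-37, 17)) + 4876) = √((1 + (17 + 2*(-37)))/(-2097 + (17 + 2*(-37))) + 4876) = √((1 + (17 - 74))/(-2097 + (17 - 74)) + 4876) = √((1 - 57)/(-2097 - 57) + 4876) = √(-56/(-2154) + 4876) = √(-1/2154*(-56) + 4876) = √(28/1077 + 4876) = √(5251480/1077) = 2*√1413960990/1077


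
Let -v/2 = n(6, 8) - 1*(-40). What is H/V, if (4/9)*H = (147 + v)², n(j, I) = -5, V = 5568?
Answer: 17787/7424 ≈ 2.3959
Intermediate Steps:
v = -70 (v = -2*(-5 - 1*(-40)) = -2*(-5 + 40) = -2*35 = -70)
H = 53361/4 (H = 9*(147 - 70)²/4 = (9/4)*77² = (9/4)*5929 = 53361/4 ≈ 13340.)
H/V = (53361/4)/5568 = (53361/4)*(1/5568) = 17787/7424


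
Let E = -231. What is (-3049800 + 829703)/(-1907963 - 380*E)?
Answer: 2220097/1820183 ≈ 1.2197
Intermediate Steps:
(-3049800 + 829703)/(-1907963 - 380*E) = (-3049800 + 829703)/(-1907963 - 380*(-231)) = -2220097/(-1907963 + 87780) = -2220097/(-1820183) = -2220097*(-1/1820183) = 2220097/1820183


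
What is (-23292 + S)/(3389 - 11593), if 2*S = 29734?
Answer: 8425/8204 ≈ 1.0269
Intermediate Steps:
S = 14867 (S = (½)*29734 = 14867)
(-23292 + S)/(3389 - 11593) = (-23292 + 14867)/(3389 - 11593) = -8425/(-8204) = -8425*(-1/8204) = 8425/8204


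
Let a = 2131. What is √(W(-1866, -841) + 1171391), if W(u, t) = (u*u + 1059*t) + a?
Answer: √3764859 ≈ 1940.3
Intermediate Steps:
W(u, t) = 2131 + u² + 1059*t (W(u, t) = (u*u + 1059*t) + 2131 = (u² + 1059*t) + 2131 = 2131 + u² + 1059*t)
√(W(-1866, -841) + 1171391) = √((2131 + (-1866)² + 1059*(-841)) + 1171391) = √((2131 + 3481956 - 890619) + 1171391) = √(2593468 + 1171391) = √3764859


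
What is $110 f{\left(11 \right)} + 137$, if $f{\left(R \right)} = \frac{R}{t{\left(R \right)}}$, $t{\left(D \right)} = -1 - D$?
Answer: $\frac{217}{6} \approx 36.167$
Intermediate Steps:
$f{\left(R \right)} = \frac{R}{-1 - R}$
$110 f{\left(11 \right)} + 137 = 110 \left(\left(-1\right) 11 \frac{1}{1 + 11}\right) + 137 = 110 \left(\left(-1\right) 11 \cdot \frac{1}{12}\right) + 137 = 110 \left(- \frac{11}{12}\right) + 137 = - \frac{605}{6} + 137 = \frac{217}{6}$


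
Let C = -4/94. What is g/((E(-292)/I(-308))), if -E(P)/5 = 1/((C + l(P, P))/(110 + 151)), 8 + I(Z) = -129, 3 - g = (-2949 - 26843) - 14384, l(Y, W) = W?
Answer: -83076930698/61335 ≈ -1.3545e+6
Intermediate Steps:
g = 44179 (g = 3 - ((-2949 - 26843) - 14384) = 3 - (-29792 - 14384) = 3 - 1*(-44176) = 3 + 44176 = 44179)
I(Z) = -137 (I(Z) = -8 - 129 = -137)
C = -2/47 (C = -4*1/94 = -2/47 ≈ -0.042553)
E(P) = -5/(-2/12267 + P/261) (E(P) = -5*(110 + 151)/(-2/47 + P) = -5*261/(-2/47 + P) = -5/(-2/12267 + P/261))
g/((E(-292)/I(-308))) = 44179/((-61335/(-2 + 47*(-292))/(-137))) = 44179/((-61335/(-2 - 13724)*(-1/137))) = 44179/((-61335/(-13726)*(-1/137))) = 44179/((-61335*(-1/13726)*(-1/137))) = 44179/(((61335/13726)*(-1/137))) = 44179/(-61335/1880462) = 44179*(-1880462/61335) = -83076930698/61335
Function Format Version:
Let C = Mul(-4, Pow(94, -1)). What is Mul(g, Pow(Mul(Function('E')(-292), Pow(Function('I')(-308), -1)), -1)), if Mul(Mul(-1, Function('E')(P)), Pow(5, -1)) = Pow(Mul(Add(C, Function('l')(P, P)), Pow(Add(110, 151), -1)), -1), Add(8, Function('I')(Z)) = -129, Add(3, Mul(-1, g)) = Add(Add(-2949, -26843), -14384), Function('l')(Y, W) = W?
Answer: Rational(-83076930698, 61335) ≈ -1.3545e+6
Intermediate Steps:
g = 44179 (g = Add(3, Mul(-1, Add(Add(-2949, -26843), -14384))) = Add(3, Mul(-1, Add(-29792, -14384))) = Add(3, Mul(-1, -44176)) = Add(3, 44176) = 44179)
Function('I')(Z) = -137 (Function('I')(Z) = Add(-8, -129) = -137)
C = Rational(-2, 47) (C = Mul(-4, Rational(1, 94)) = Rational(-2, 47) ≈ -0.042553)
Function('E')(P) = Mul(-5, Pow(Add(Rational(-2, 12267), Mul(Rational(1, 261), P)), -1)) (Function('E')(P) = Mul(-5, Pow(Mul(Add(Rational(-2, 47), P), Pow(Add(110, 151), -1)), -1)) = Mul(-5, Pow(Mul(Add(Rational(-2, 47), P), Pow(261, -1)), -1)) = Mul(-5, Pow(Mul(Add(Rational(-2, 47), P), Rational(1, 261)), -1)) = Mul(-5, Pow(Add(Rational(-2, 12267), Mul(Rational(1, 261), P)), -1)))
Mul(g, Pow(Mul(Function('E')(-292), Pow(Function('I')(-308), -1)), -1)) = Mul(44179, Pow(Mul(Mul(-61335, Pow(Add(-2, Mul(47, -292)), -1)), Pow(-137, -1)), -1)) = Mul(44179, Pow(Mul(Mul(-61335, Pow(Add(-2, -13724), -1)), Rational(-1, 137)), -1)) = Mul(44179, Pow(Mul(Mul(-61335, Pow(-13726, -1)), Rational(-1, 137)), -1)) = Mul(44179, Pow(Mul(Mul(-61335, Rational(-1, 13726)), Rational(-1, 137)), -1)) = Mul(44179, Pow(Mul(Rational(61335, 13726), Rational(-1, 137)), -1)) = Mul(44179, Pow(Rational(-61335, 1880462), -1)) = Mul(44179, Rational(-1880462, 61335)) = Rational(-83076930698, 61335)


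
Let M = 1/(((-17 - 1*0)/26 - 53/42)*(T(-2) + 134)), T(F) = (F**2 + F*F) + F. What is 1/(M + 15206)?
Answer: 10460/159054721 ≈ 6.5763e-5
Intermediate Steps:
T(F) = F + 2*F**2 (T(F) = (F**2 + F**2) + F = 2*F**2 + F = F + 2*F**2)
M = -39/10460 (M = 1/(((-17 - 1*0)/26 - 53/42)*(-2*(1 + 2*(-2)) + 134)) = 1/(((-17 + 0)*(1/26) - 53*1/42)*(-2*(1 - 4) + 134)) = 1/((-17*1/26 - 53/42)*(-2*(-3) + 134)) = 1/((-17/26 - 53/42)*(6 + 134)) = 1/(-523/273*140) = 1/(-10460/39) = -39/10460 ≈ -0.0037285)
1/(M + 15206) = 1/(-39/10460 + 15206) = 1/(159054721/10460) = 10460/159054721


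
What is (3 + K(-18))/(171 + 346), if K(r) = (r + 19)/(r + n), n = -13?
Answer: 92/16027 ≈ 0.0057403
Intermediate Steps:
K(r) = (19 + r)/(-13 + r) (K(r) = (r + 19)/(r - 13) = (19 + r)/(-13 + r))
(3 + K(-18))/(171 + 346) = (3 + (19 - 18)/(-13 - 18))/(171 + 346) = (3 + 1/(-31))/517 = (3 - 1/31*1)*(1/517) = (3 - 1/31)*(1/517) = (92/31)*(1/517) = 92/16027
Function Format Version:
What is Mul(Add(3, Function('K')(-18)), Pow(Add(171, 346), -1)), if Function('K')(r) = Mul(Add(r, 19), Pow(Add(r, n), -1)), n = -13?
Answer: Rational(92, 16027) ≈ 0.0057403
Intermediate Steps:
Function('K')(r) = Mul(Pow(Add(-13, r), -1), Add(19, r)) (Function('K')(r) = Mul(Add(r, 19), Pow(Add(r, -13), -1)) = Mul(Add(19, r), Pow(Add(-13, r), -1)) = Mul(Pow(Add(-13, r), -1), Add(19, r)))
Mul(Add(3, Function('K')(-18)), Pow(Add(171, 346), -1)) = Mul(Add(3, Mul(Pow(Add(-13, -18), -1), Add(19, -18))), Pow(Add(171, 346), -1)) = Mul(Add(3, Mul(Pow(-31, -1), 1)), Pow(517, -1)) = Mul(Add(3, Mul(Rational(-1, 31), 1)), Rational(1, 517)) = Mul(Add(3, Rational(-1, 31)), Rational(1, 517)) = Mul(Rational(92, 31), Rational(1, 517)) = Rational(92, 16027)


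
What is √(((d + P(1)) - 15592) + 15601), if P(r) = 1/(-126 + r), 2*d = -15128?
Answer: 38*I*√3270/25 ≈ 86.92*I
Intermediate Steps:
d = -7564 (d = (½)*(-15128) = -7564)
√(((d + P(1)) - 15592) + 15601) = √(((-7564 + 1/(-126 + 1)) - 15592) + 15601) = √(((-7564 + 1/(-125)) - 15592) + 15601) = √(((-7564 - 1/125) - 15592) + 15601) = √((-945501/125 - 15592) + 15601) = √(-2894501/125 + 15601) = √(-944376/125) = 38*I*√3270/25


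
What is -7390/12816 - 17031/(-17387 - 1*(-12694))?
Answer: 91794013/30072744 ≈ 3.0524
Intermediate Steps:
-7390/12816 - 17031/(-17387 - 1*(-12694)) = -7390*1/12816 - 17031/(-17387 + 12694) = -3695/6408 - 17031/(-4693) = -3695/6408 - 17031*(-1/4693) = -3695/6408 + 17031/4693 = 91794013/30072744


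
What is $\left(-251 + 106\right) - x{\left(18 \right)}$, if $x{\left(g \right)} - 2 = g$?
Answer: $-165$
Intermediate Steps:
$x{\left(g \right)} = 2 + g$
$\left(-251 + 106\right) - x{\left(18 \right)} = \left(-251 + 106\right) - \left(2 + 18\right) = -145 - 20 = -165$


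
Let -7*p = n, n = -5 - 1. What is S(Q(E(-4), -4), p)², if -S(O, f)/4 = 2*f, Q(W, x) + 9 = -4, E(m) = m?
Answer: 2304/49 ≈ 47.020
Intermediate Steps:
Q(W, x) = -13 (Q(W, x) = -9 - 4 = -13)
n = -6
p = 6/7 (p = -⅐*(-6) = 6/7 ≈ 0.85714)
S(O, f) = -8*f
S(Q(E(-4), -4), p)² = (-8*6/7)² = (-48/7)² = 2304/49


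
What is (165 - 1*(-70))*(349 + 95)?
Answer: 104340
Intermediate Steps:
(165 - 1*(-70))*(349 + 95) = (165 + 70)*444 = 235*444 = 104340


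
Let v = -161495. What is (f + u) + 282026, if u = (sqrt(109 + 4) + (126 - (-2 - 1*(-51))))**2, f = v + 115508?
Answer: 242081 + 154*sqrt(113) ≈ 2.4372e+5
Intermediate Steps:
f = -45987 (f = -161495 + 115508 = -45987)
u = (77 + sqrt(113))**2 (u = (sqrt(113) + (126 - (-2 + 51)))**2 = (sqrt(113) + (126 - 1*49))**2 = (sqrt(113) + (126 - 49))**2 = (sqrt(113) + 77)**2 = (77 + sqrt(113))**2 ≈ 7679.0)
(f + u) + 282026 = (-45987 + (77 + sqrt(113))**2) + 282026 = 236039 + (77 + sqrt(113))**2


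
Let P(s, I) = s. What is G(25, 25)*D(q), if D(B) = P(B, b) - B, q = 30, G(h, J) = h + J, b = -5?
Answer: 0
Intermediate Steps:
G(h, J) = J + h
D(B) = 0 (D(B) = B - B = 0)
G(25, 25)*D(q) = (25 + 25)*0 = 50*0 = 0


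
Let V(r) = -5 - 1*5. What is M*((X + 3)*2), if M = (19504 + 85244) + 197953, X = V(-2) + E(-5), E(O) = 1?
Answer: -3632412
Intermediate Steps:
V(r) = -10 (V(r) = -5 - 5 = -10)
X = -9 (X = -10 + 1 = -9)
M = 302701 (M = 104748 + 197953 = 302701)
M*((X + 3)*2) = 302701*((-9 + 3)*2) = 302701*(-6*2) = 302701*(-12) = -3632412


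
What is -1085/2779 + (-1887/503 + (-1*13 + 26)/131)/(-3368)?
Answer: -17151620247/44052633364 ≈ -0.38934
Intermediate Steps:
-1085/2779 + (-1887/503 + (-1*13 + 26)/131)/(-3368) = -1085*1/2779 + (-1887*1/503 + (-13 + 26)*(1/131))*(-1/3368) = -155/397 + (-1887/503 + 13*(1/131))*(-1/3368) = -155/397 + (-1887/503 + 13/131)*(-1/3368) = -155/397 - 240658/65893*(-1/3368) = -155/397 + 120329/110963812 = -17151620247/44052633364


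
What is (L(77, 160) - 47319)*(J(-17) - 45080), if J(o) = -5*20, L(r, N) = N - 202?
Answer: 2139769980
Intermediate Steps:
L(r, N) = -202 + N
J(o) = -100
(L(77, 160) - 47319)*(J(-17) - 45080) = ((-202 + 160) - 47319)*(-100 - 45080) = (-42 - 47319)*(-45180) = -47361*(-45180) = 2139769980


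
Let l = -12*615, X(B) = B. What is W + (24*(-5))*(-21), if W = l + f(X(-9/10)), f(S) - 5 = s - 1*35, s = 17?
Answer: -4873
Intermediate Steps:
f(S) = -13 (f(S) = 5 + (17 - 1*35) = 5 + (17 - 35) = 5 - 18 = -13)
l = -7380
W = -7393 (W = -7380 - 13 = -7393)
W + (24*(-5))*(-21) = -7393 + (24*(-5))*(-21) = -7393 - 120*(-21) = -7393 + 2520 = -4873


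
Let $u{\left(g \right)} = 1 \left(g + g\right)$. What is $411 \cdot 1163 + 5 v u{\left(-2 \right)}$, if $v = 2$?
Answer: $477953$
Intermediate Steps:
$u{\left(g \right)} = 2 g$ ($u{\left(g \right)} = 1 \cdot 2 g = 2 g$)
$411 \cdot 1163 + 5 v u{\left(-2 \right)} = 411 \cdot 1163 + 5 \cdot 2 \cdot 2 \left(-2\right) = 477993 + 10 \left(-4\right) = 477993 - 40 = 477953$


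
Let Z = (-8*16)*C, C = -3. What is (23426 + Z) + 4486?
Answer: 28296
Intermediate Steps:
Z = 384 (Z = -8*16*(-3) = -128*(-3) = 384)
(23426 + Z) + 4486 = (23426 + 384) + 4486 = 23810 + 4486 = 28296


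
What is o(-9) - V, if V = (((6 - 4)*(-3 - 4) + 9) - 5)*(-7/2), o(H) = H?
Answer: -44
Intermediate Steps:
V = 35 (V = ((2*(-7) + 9) - 5)*(-7*½) = ((-14 + 9) - 5)*(-7/2) = (-5 - 5)*(-7/2) = -10*(-7/2) = 35)
o(-9) - V = -9 - 1*35 = -9 - 35 = -44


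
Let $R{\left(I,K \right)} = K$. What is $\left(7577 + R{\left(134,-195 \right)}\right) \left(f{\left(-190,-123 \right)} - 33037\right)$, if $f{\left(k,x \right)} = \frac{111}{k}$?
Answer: $- \frac{23168927431}{95} \approx -2.4388 \cdot 10^{8}$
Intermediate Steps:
$\left(7577 + R{\left(134,-195 \right)}\right) \left(f{\left(-190,-123 \right)} - 33037\right) = \left(7577 - 195\right) \left(\frac{111}{-190} - 33037\right) = 7382 \left(111 \left(- \frac{1}{190}\right) - 33037\right) = 7382 \left(- \frac{111}{190} - 33037\right) = 7382 \left(- \frac{6277141}{190}\right) = - \frac{23168927431}{95}$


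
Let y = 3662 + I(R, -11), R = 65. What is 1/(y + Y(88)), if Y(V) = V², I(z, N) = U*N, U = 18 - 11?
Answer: 1/11329 ≈ 8.8269e-5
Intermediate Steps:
U = 7
I(z, N) = 7*N
y = 3585 (y = 3662 + 7*(-11) = 3662 - 77 = 3585)
1/(y + Y(88)) = 1/(3585 + 88²) = 1/(3585 + 7744) = 1/11329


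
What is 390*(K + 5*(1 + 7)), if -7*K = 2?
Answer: 108420/7 ≈ 15489.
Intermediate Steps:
K = -2/7 (K = -⅐*2 = -2/7 ≈ -0.28571)
390*(K + 5*(1 + 7)) = 390*(-2/7 + 5*(1 + 7)) = 390*(-2/7 + 5*8) = 390*(-2/7 + 40) = 390*(278/7) = 108420/7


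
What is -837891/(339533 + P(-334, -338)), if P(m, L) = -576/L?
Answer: -141603579/57381365 ≈ -2.4678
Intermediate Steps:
-837891/(339533 + P(-334, -338)) = -837891/(339533 - 576/(-338)) = -837891/(339533 - 576*(-1/338)) = -837891/(339533 + 288/169) = -837891/57381365/169 = -837891*169/57381365 = -141603579/57381365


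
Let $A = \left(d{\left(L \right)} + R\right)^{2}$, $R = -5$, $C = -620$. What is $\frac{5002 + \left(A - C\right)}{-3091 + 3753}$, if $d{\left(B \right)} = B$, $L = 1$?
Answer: $\frac{2819}{331} \approx 8.5166$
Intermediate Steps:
$A = 16$ ($A = \left(1 - 5\right)^{2} = \left(-4\right)^{2} = 16$)
$\frac{5002 + \left(A - C\right)}{-3091 + 3753} = \frac{5002 + \left(16 - -620\right)}{-3091 + 3753} = \frac{5002 + \left(16 + 620\right)}{662} = \left(5002 + 636\right) \frac{1}{662} = 5638 \cdot \frac{1}{662} = \frac{2819}{331}$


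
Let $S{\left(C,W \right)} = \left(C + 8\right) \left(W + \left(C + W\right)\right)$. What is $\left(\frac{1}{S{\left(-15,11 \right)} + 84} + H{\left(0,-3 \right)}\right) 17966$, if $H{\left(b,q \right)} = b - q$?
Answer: $\frac{1904396}{35} \approx 54411.0$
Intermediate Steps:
$S{\left(C,W \right)} = \left(8 + C\right) \left(C + 2 W\right)$
$\left(\frac{1}{S{\left(-15,11 \right)} + 84} + H{\left(0,-3 \right)}\right) 17966 = \left(\frac{1}{\left(\left(-15\right)^{2} + 8 \left(-15\right) + 16 \cdot 11 + 2 \left(-15\right) 11\right) + 84} + \left(0 - -3\right)\right) 17966 = \left(\frac{1}{\left(225 - 120 + 176 - 330\right) + 84} + \left(0 + 3\right)\right) 17966 = \left(\frac{1}{-49 + 84} + 3\right) 17966 = \left(\frac{1}{35} + 3\right) 17966 = \frac{106}{35} \cdot 17966 = \frac{1904396}{35}$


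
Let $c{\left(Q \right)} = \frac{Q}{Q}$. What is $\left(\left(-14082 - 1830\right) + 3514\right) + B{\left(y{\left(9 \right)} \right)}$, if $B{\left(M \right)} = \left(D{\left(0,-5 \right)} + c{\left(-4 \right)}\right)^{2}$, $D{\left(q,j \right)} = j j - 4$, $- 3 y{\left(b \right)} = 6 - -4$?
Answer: $-11914$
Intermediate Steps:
$y{\left(b \right)} = - \frac{10}{3}$ ($y{\left(b \right)} = - \frac{6 - -4}{3} = - \frac{6 + 4}{3} = \left(- \frac{1}{3}\right) 10 = - \frac{10}{3}$)
$c{\left(Q \right)} = 1$
$D{\left(q,j \right)} = -4 + j^{2}$ ($D{\left(q,j \right)} = j^{2} - 4 = -4 + j^{2}$)
$B{\left(M \right)} = 484$ ($B{\left(M \right)} = \left(\left(-4 + \left(-5\right)^{2}\right) + 1\right)^{2} = \left(\left(-4 + 25\right) + 1\right)^{2} = \left(21 + 1\right)^{2} = 22^{2} = 484$)
$\left(\left(-14082 - 1830\right) + 3514\right) + B{\left(y{\left(9 \right)} \right)} = \left(\left(-14082 - 1830\right) + 3514\right) + 484 = \left(-15912 + 3514\right) + 484 = -12398 + 484 = -11914$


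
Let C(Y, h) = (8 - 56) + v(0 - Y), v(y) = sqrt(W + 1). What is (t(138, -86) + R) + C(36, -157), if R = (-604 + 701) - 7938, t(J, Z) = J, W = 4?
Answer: -7751 + sqrt(5) ≈ -7748.8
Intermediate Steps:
v(y) = sqrt(5) (v(y) = sqrt(4 + 1) = sqrt(5))
C(Y, h) = -48 + sqrt(5) (C(Y, h) = (8 - 56) + sqrt(5) = -48 + sqrt(5))
R = -7841 (R = 97 - 7938 = -7841)
(t(138, -86) + R) + C(36, -157) = (138 - 7841) + (-48 + sqrt(5)) = -7703 + (-48 + sqrt(5)) = -7751 + sqrt(5)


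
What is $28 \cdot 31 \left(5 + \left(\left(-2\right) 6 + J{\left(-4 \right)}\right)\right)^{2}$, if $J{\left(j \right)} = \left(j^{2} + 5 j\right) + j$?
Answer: $195300$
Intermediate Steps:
$J{\left(j \right)} = j^{2} + 6 j$
$28 \cdot 31 \left(5 + \left(\left(-2\right) 6 + J{\left(-4 \right)}\right)\right)^{2} = 28 \cdot 31 \left(5 - \left(12 + 4 \left(6 - 4\right)\right)\right)^{2} = 868 \left(5 - 20\right)^{2} = 868 \left(-15\right)^{2} = 868 \cdot 225 = 195300$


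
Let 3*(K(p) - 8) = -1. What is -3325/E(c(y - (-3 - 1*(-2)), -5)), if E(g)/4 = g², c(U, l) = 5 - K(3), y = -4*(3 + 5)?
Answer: -29925/256 ≈ -116.89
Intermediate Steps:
K(p) = 23/3 (K(p) = 8 + (⅓)*(-1) = 8 - ⅓ = 23/3)
y = -32 (y = -4*8 = -32)
c(U, l) = -8/3 (c(U, l) = 5 - 1*23/3 = 5 - 23/3 = -8/3)
E(g) = 4*g²
-3325/E(c(y - (-3 - 1*(-2)), -5)) = -3325/(4*(-8/3)²) = -3325/(4*(64/9)) = -3325/256/9 = -3325*9/256 = -29925/256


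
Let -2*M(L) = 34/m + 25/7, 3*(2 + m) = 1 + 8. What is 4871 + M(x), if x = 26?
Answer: 67931/14 ≈ 4852.2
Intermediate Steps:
m = 1 (m = -2 + (1 + 8)/3 = -2 + (1/3)*9 = -2 + 3 = 1)
M(L) = -263/14 (M(L) = -(34/1 + 25/7)/2 = -(34*1 + 25*(1/7))/2 = -(34 + 25/7)/2 = -1/2*263/7 = -263/14)
4871 + M(x) = 4871 - 263/14 = 67931/14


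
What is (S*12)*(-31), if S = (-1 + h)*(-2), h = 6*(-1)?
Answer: -5208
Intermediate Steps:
h = -6
S = 14 (S = (-1 - 6)*(-2) = -7*(-2) = 14)
(S*12)*(-31) = (14*12)*(-31) = 168*(-31) = -5208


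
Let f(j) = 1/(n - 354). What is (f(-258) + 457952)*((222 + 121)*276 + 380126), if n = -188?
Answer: 58924305334251/271 ≈ 2.1743e+11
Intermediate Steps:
f(j) = -1/542 (f(j) = 1/(-188 - 354) = 1/(-542) = -1/542)
(f(-258) + 457952)*((222 + 121)*276 + 380126) = (-1/542 + 457952)*((222 + 121)*276 + 380126) = 248209983*(343*276 + 380126)/542 = 248209983*(94668 + 380126)/542 = (248209983/542)*474794 = 58924305334251/271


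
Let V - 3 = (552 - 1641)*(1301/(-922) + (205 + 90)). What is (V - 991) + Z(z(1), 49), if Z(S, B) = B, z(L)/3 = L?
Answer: -295646079/922 ≈ -3.2066e+5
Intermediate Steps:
z(L) = 3*L
V = -294777555/922 (V = 3 + (552 - 1641)*(1301/(-922) + (205 + 90)) = 3 - 1089*(1301*(-1/922) + 295) = 3 - 1089*(-1301/922 + 295) = 3 - 1089*270689/922 = 3 - 294780321/922 = -294777555/922 ≈ -3.1972e+5)
(V - 991) + Z(z(1), 49) = (-294777555/922 - 991) + 49 = -295691257/922 + 49 = -295646079/922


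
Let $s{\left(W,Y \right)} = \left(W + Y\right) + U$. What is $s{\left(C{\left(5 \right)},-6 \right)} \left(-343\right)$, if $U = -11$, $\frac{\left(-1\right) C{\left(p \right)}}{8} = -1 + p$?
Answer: $16807$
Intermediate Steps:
$C{\left(p \right)} = 8 - 8 p$ ($C{\left(p \right)} = - 8 \left(-1 + p\right) = 8 - 8 p$)
$s{\left(W,Y \right)} = -11 + W + Y$ ($s{\left(W,Y \right)} = \left(W + Y\right) - 11 = -11 + W + Y$)
$s{\left(C{\left(5 \right)},-6 \right)} \left(-343\right) = \left(-11 + \left(8 - 40\right) - 6\right) \left(-343\right) = \left(-11 - 32 - 6\right) \left(-343\right) = \left(-49\right) \left(-343\right) = 16807$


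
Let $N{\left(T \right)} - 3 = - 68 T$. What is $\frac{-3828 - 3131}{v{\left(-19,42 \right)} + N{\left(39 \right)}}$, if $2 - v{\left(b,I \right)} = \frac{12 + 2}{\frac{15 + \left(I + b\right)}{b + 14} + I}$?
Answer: $\frac{598474}{227677} \approx 2.6286$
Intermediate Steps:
$N{\left(T \right)} = 3 - 68 T$
$v{\left(b,I \right)} = 2 - \frac{14}{I + \frac{15 + I + b}{14 + b}}$ ($v{\left(b,I \right)} = 2 - \frac{12 + 2}{\frac{15 + \left(I + b\right)}{b + 14} + I} = 2 - \frac{14}{\frac{15 + I + b}{14 + b} + I} = 2 - \frac{14}{I + \frac{15 + I + b}{14 + b}}$)
$\frac{-3828 - 3131}{v{\left(-19,42 \right)} + N{\left(39 \right)}} = \frac{-3828 - 3131}{\frac{2 \left(-83 - -114 + 15 \cdot 42 + 42 \left(-19\right)\right)}{15 - 19 + 15 \cdot 42 + 42 \left(-19\right)} + \left(3 - 2652\right)} = - \frac{6959}{\frac{2 \left(-83 + 114 + 630 - 798\right)}{15 - 19 + 630 - 798} + \left(3 - 2652\right)} = - \frac{6959}{2 \frac{1}{-172} \left(-137\right) - 2649} = - \frac{6959}{2 \left(- \frac{1}{172}\right) \left(-137\right) - 2649} = - \frac{6959}{\frac{137}{86} - 2649} = - \frac{6959}{- \frac{227677}{86}} = \left(-6959\right) \left(- \frac{86}{227677}\right) = \frac{598474}{227677}$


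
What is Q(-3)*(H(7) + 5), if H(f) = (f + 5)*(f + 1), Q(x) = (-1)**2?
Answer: 101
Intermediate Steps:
Q(x) = 1
H(f) = (1 + f)*(5 + f) (H(f) = (5 + f)*(1 + f) = (1 + f)*(5 + f))
Q(-3)*(H(7) + 5) = 1*((5 + 7**2 + 6*7) + 5) = 1*((5 + 49 + 42) + 5) = 1*(96 + 5) = 1*101 = 101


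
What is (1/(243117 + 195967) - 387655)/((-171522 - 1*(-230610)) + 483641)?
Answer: -170213108019/238303620236 ≈ -0.71427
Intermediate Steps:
(1/(243117 + 195967) - 387655)/((-171522 - 1*(-230610)) + 483641) = (1/439084 - 387655)/((-171522 + 230610) + 483641) = (1/439084 - 387655)/(59088 + 483641) = -170213108019/439084/542729 = -170213108019/439084*1/542729 = -170213108019/238303620236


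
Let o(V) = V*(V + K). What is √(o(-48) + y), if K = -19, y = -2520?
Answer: 2*√174 ≈ 26.382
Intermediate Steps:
o(V) = V*(-19 + V) (o(V) = V*(V - 19) = V*(-19 + V))
√(o(-48) + y) = √(-48*(-19 - 48) - 2520) = √(-48*(-67) - 2520) = √(3216 - 2520) = √696 = 2*√174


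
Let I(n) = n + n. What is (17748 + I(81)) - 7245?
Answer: 10665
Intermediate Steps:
I(n) = 2*n
(17748 + I(81)) - 7245 = (17748 + 2*81) - 7245 = (17748 + 162) - 7245 = 17910 - 7245 = 10665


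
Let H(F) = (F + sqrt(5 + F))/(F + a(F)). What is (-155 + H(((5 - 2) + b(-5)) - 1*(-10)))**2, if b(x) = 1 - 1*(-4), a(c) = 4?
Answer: (3392 - sqrt(23))**2/484 ≈ 23705.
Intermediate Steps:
b(x) = 5 (b(x) = 1 + 4 = 5)
H(F) = (F + sqrt(5 + F))/(4 + F) (H(F) = (F + sqrt(5 + F))/(F + 4) = (F + sqrt(5 + F))/(4 + F))
(-155 + H(((5 - 2) + b(-5)) - 1*(-10)))**2 = (-155 + ((((5 - 2) + 5) - 1*(-10)) + sqrt(5 + (((5 - 2) + 5) - 1*(-10))))/(4 + (((5 - 2) + 5) - 1*(-10))))**2 = (-155 + (((3 + 5) + 10) + sqrt(5 + ((3 + 5) + 10)))/(4 + ((3 + 5) + 10)))**2 = (-155 + ((8 + 10) + sqrt(5 + (8 + 10)))/(4 + (8 + 10)))**2 = (-155 + (18 + sqrt(5 + 18))/(4 + 18))**2 = (-155 + (18 + sqrt(23))/22)**2 = (-155 + (9/11 + sqrt(23)/22))**2 = (-1696/11 + sqrt(23)/22)**2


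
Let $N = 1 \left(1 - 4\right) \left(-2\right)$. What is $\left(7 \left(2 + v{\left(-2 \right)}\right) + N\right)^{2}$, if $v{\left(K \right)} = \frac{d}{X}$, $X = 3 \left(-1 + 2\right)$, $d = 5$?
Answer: $\frac{9025}{9} \approx 1002.8$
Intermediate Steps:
$X = 3$ ($X = 3 \cdot 1 = 3$)
$v{\left(K \right)} = \frac{5}{3}$
$N = 6$ ($N = 1 \left(-3\right) \left(-2\right) = \left(-3\right) \left(-2\right) = 6$)
$\left(7 \left(2 + v{\left(-2 \right)}\right) + N\right)^{2} = \left(7 \left(2 + \frac{5}{3}\right) + 6\right)^{2} = \left(7 \cdot \frac{11}{3} + 6\right)^{2} = \left(\frac{77}{3} + 6\right)^{2} = \left(\frac{95}{3}\right)^{2} = \frac{9025}{9}$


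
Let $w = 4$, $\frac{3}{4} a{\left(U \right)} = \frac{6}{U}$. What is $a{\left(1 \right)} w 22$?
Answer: $704$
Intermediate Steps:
$a{\left(U \right)} = \frac{8}{U}$ ($a{\left(U \right)} = \frac{4 \frac{6}{U}}{3} = \frac{8}{U}$)
$a{\left(1 \right)} w 22 = \frac{8}{1} \cdot 4 \cdot 22 = 8 \cdot 1 \cdot 4 \cdot 22 = 8 \cdot 4 \cdot 22 = 32 \cdot 22 = 704$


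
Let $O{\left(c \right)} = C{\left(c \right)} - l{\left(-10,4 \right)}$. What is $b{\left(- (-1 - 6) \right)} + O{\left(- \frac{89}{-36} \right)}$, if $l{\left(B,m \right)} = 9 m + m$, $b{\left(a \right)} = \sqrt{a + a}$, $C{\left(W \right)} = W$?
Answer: $- \frac{1351}{36} + \sqrt{14} \approx -33.786$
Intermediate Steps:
$b{\left(a \right)} = \sqrt{2} \sqrt{a}$ ($b{\left(a \right)} = \sqrt{2 a} = \sqrt{2} \sqrt{a}$)
$l{\left(B,m \right)} = 10 m$
$O{\left(c \right)} = -40 + c$ ($O{\left(c \right)} = c - 10 \cdot 4 = c - 40 = -40 + c$)
$b{\left(- (-1 - 6) \right)} + O{\left(- \frac{89}{-36} \right)} = \sqrt{2} \sqrt{- (-1 - 6)} - \left(40 + \frac{89}{-36}\right) = \sqrt{2} \sqrt{\left(-1\right) \left(-7\right)} - \frac{1351}{36} = \sqrt{2} \sqrt{7} + \left(-40 + \frac{89}{36}\right) = \sqrt{14} - \frac{1351}{36} = - \frac{1351}{36} + \sqrt{14}$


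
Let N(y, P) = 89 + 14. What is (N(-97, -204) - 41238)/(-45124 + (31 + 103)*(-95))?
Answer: 41135/57854 ≈ 0.71101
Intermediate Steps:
N(y, P) = 103
(N(-97, -204) - 41238)/(-45124 + (31 + 103)*(-95)) = (103 - 41238)/(-45124 + (31 + 103)*(-95)) = -41135/(-45124 + 134*(-95)) = -41135/(-45124 - 12730) = -41135/(-57854) = -41135*(-1/57854) = 41135/57854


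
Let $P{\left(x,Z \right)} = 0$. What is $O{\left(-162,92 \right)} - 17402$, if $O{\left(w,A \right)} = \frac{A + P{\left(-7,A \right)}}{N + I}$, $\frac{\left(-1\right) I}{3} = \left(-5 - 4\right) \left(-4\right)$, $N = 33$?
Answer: $- \frac{1305242}{75} \approx -17403.0$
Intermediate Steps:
$I = -108$ ($I = - 3 \left(-5 - 4\right) \left(-4\right) = - 3 \left(\left(-9\right) \left(-4\right)\right) = \left(-3\right) 36 = -108$)
$O{\left(w,A \right)} = - \frac{A}{75}$ ($O{\left(w,A \right)} = \frac{A + 0}{33 - 108} = \frac{A}{-75} = A \left(- \frac{1}{75}\right) = - \frac{A}{75}$)
$O{\left(-162,92 \right)} - 17402 = \left(- \frac{1}{75}\right) 92 - 17402 = - \frac{92}{75} - 17402 = - \frac{1305242}{75}$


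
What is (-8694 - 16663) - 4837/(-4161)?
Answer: -105505640/4161 ≈ -25356.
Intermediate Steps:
(-8694 - 16663) - 4837/(-4161) = -25357 - 4837*(-1/4161) = -25357 + 4837/4161 = -105505640/4161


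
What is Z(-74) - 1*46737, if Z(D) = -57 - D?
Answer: -46720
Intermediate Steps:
Z(-74) - 1*46737 = (-57 - 1*(-74)) - 1*46737 = (-57 + 74) - 46737 = 17 - 46737 = -46720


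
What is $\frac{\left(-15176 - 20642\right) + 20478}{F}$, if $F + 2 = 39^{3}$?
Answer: $- \frac{15340}{59317} \approx -0.25861$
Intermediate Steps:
$F = 59317$ ($F = -2 + 39^{3} = -2 + 59319 = 59317$)
$\frac{\left(-15176 - 20642\right) + 20478}{F} = \frac{\left(-15176 - 20642\right) + 20478}{59317} = \left(-35818 + 20478\right) \frac{1}{59317} = \left(-15340\right) \frac{1}{59317} = - \frac{15340}{59317}$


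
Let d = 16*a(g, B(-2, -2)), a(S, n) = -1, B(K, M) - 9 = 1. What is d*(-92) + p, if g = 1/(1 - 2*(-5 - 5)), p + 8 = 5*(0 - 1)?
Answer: 1459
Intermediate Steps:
p = -13 (p = -8 + 5*(0 - 1) = -8 + 5*(-1) = -8 - 5 = -13)
B(K, M) = 10 (B(K, M) = 9 + 1 = 10)
g = 1/21 (g = 1/(1 - 2*(-10)) = 1/(1 + 20) = 1/21 ≈ 0.047619)
d = -16 (d = 16*(-1) = -16)
d*(-92) + p = -16*(-92) - 13 = 1472 - 13 = 1459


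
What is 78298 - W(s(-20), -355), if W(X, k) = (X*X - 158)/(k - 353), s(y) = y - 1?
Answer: 55435267/708 ≈ 78298.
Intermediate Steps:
s(y) = -1 + y
W(X, k) = (-158 + X²)/(-353 + k) (W(X, k) = (X² - 158)/(-353 + k) = (-158 + X²)/(-353 + k))
78298 - W(s(-20), -355) = 78298 - (-158 + (-1 - 20)²)/(-353 - 355) = 78298 - (-158 + (-21)²)/(-708) = 78298 - (-1)*(-158 + 441)/708 = 78298 - (-1)*283/708 = 78298 - 1*(-283/708) = 78298 + 283/708 = 55435267/708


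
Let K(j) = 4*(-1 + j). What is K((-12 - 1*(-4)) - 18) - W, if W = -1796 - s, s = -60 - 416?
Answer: 1212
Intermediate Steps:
s = -476
K(j) = -4 + 4*j
W = -1320 (W = -1796 - 1*(-476) = -1796 + 476 = -1320)
K((-12 - 1*(-4)) - 18) - W = (-4 + 4*((-12 - 1*(-4)) - 18)) - 1*(-1320) = (-4 + 4*((-12 + 4) - 18)) + 1320 = (-4 + 4*(-8 - 18)) + 1320 = (-4 + 4*(-26)) + 1320 = (-4 - 104) + 1320 = -108 + 1320 = 1212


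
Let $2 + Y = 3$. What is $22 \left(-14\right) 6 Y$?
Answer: $-1848$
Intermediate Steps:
$Y = 1$ ($Y = -2 + 3 = 1$)
$22 \left(-14\right) 6 Y = 22 \left(-14\right) 6 \cdot 1 = \left(-308\right) 6 \cdot 1 = \left(-1848\right) 1 = -1848$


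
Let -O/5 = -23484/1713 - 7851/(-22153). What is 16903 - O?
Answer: 212967528974/12649363 ≈ 16836.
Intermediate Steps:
O = 844653815/12649363 (O = -5*(-23484/1713 - 7851/(-22153)) = -5*(-23484*1/1713 - 7851*(-1/22153)) = -5*(-7828/571 + 7851/22153) = -5*(-168930763/12649363) = 844653815/12649363 ≈ 66.774)
16903 - O = 16903 - 1*844653815/12649363 = 16903 - 844653815/12649363 = 212967528974/12649363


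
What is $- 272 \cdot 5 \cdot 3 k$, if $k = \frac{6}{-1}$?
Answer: $24480$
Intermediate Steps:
$k = -6$ ($k = 6 \left(-1\right) = -6$)
$- 272 \cdot 5 \cdot 3 k = - 272 \cdot 5 \cdot 3 \left(-6\right) = - 272 \cdot 15 \left(-6\right) = \left(-272\right) \left(-90\right) = 24480$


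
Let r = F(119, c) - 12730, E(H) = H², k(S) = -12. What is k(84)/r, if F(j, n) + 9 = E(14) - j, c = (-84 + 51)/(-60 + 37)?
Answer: 6/6331 ≈ 0.00094772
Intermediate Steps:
c = 33/23 (c = -33/(-23) = -33*(-1/23) = 33/23 ≈ 1.4348)
F(j, n) = 187 - j (F(j, n) = -9 + (14² - j) = -9 + (196 - j) = 187 - j)
r = -12662 (r = (187 - 1*119) - 12730 = (187 - 119) - 12730 = 68 - 12730 = -12662)
k(84)/r = -12/(-12662) = -12*(-1/12662) = 6/6331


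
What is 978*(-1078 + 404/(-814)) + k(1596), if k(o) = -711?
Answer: -429580521/407 ≈ -1.0555e+6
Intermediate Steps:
978*(-1078 + 404/(-814)) + k(1596) = 978*(-1078 + 404/(-814)) - 711 = 978*(-1078 + 404*(-1/814)) - 711 = 978*(-1078 - 202/407) - 711 = 978*(-438948/407) - 711 = -429291144/407 - 711 = -429580521/407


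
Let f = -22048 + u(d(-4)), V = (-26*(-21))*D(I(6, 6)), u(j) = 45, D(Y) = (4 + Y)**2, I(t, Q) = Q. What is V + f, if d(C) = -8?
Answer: 32597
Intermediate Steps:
V = 54600 (V = (-26*(-21))*(4 + 6)**2 = 546*10**2 = 546*100 = 54600)
f = -22003 (f = -22048 + 45 = -22003)
V + f = 54600 - 22003 = 32597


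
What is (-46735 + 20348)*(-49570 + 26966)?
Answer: 596451748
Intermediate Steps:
(-46735 + 20348)*(-49570 + 26966) = -26387*(-22604) = 596451748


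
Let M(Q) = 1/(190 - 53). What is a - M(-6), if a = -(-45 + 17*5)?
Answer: -5481/137 ≈ -40.007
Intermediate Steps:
M(Q) = 1/137
a = -40 (a = -(-45 + 85) = -1*40 = -40)
a - M(-6) = -40 - 1*1/137 = -40 - 1/137 = -5481/137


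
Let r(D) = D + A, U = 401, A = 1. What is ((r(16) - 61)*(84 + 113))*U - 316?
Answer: -3476184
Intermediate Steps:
r(D) = 1 + D (r(D) = D + 1 = 1 + D)
((r(16) - 61)*(84 + 113))*U - 316 = (((1 + 16) - 61)*(84 + 113))*401 - 316 = ((17 - 61)*197)*401 - 316 = -44*197*401 - 316 = -8668*401 - 316 = -3475868 - 316 = -3476184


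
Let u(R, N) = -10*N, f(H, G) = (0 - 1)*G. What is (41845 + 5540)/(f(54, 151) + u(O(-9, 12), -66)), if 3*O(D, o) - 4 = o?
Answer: 47385/509 ≈ 93.094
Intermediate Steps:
O(D, o) = 4/3 + o/3
f(H, G) = -G
(41845 + 5540)/(f(54, 151) + u(O(-9, 12), -66)) = (41845 + 5540)/(-1*151 - 10*(-66)) = 47385/(-151 + 660) = 47385/509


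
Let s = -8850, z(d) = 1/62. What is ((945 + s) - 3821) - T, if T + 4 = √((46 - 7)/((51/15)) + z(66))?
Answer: -11722 - √12760778/1054 ≈ -11725.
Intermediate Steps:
z(d) = 1/62
T = -4 + √12760778/1054 (T = -4 + √((46 - 7)/((51/15)) + 1/62) = -4 + √(39/(51*(1/15)) + 1/62) = -4 + √(39/(17/5) + 1/62) = -4 + √((5/17)*39 + 1/62) = -4 + √(195/17 + 1/62) = -4 + √(12107/1054) = -4 + √12760778/1054 ≈ -0.61079)
((945 + s) - 3821) - T = ((945 - 8850) - 3821) - (-4 + √12760778/1054) = (-7905 - 3821) + (4 - √12760778/1054) = -11726 + (4 - √12760778/1054) = -11722 - √12760778/1054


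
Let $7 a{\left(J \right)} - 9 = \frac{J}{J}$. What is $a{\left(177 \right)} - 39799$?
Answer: $- \frac{278583}{7} \approx -39798.0$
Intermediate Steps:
$a{\left(J \right)} = \frac{10}{7}$ ($a{\left(J \right)} = \frac{9}{7} + \frac{J \frac{1}{J}}{7} = \frac{9}{7} + \frac{1}{7} \cdot 1 = \frac{9}{7} + \frac{1}{7} = \frac{10}{7}$)
$a{\left(177 \right)} - 39799 = \frac{10}{7} - 39799 = - \frac{278583}{7}$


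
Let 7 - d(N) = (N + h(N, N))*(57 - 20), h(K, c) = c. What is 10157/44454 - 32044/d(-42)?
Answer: -1392844921/138474210 ≈ -10.059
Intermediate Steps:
d(N) = 7 - 74*N (d(N) = 7 - (N + N)*(57 - 20) = 7 - 2*N*37 = 7 - 74*N)
10157/44454 - 32044/d(-42) = 10157/44454 - 32044/(7 - 74*(-42)) = 10157*(1/44454) - 32044/(7 + 3108) = 10157/44454 - 32044/3115 = -1392844921/138474210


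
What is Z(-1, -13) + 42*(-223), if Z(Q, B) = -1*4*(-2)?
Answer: -9358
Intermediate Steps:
Z(Q, B) = 8 (Z(Q, B) = -4*(-2) = 8)
Z(-1, -13) + 42*(-223) = 8 + 42*(-223) = 8 - 9366 = -9358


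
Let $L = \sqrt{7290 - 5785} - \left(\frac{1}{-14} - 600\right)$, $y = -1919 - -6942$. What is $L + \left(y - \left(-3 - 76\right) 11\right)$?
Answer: $\frac{90889}{14} + \sqrt{1505} \approx 6530.9$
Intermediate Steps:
$y = 5023$ ($y = -1919 + 6942 = 5023$)
$L = \frac{8401}{14} + \sqrt{1505}$ ($L = \sqrt{1505} - \left(- \frac{1}{14} - 600\right) = \sqrt{1505} - - \frac{8401}{14} = \sqrt{1505} + \frac{8401}{14} = \frac{8401}{14} + \sqrt{1505} \approx 638.87$)
$L + \left(y - \left(-3 - 76\right) 11\right) = \left(\frac{8401}{14} + \sqrt{1505}\right) + \left(5023 - \left(-3 - 76\right) 11\right) = \left(\frac{8401}{14} + \sqrt{1505}\right) + \left(5023 - \left(-79\right) 11\right) = \left(\frac{8401}{14} + \sqrt{1505}\right) + \left(5023 - -869\right) = \left(\frac{8401}{14} + \sqrt{1505}\right) + \left(5023 + 869\right) = \left(\frac{8401}{14} + \sqrt{1505}\right) + 5892 = \frac{90889}{14} + \sqrt{1505}$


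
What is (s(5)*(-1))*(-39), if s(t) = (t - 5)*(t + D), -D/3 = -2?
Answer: 0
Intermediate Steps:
D = 6 (D = -3*(-2) = 6)
s(t) = (-5 + t)*(6 + t) (s(t) = (t - 5)*(t + 6) = (-5 + t)*(6 + t))
(s(5)*(-1))*(-39) = ((-30 + 5 + 5²)*(-1))*(-39) = ((-30 + 5 + 25)*(-1))*(-39) = (0*(-1))*(-39) = 0*(-39) = 0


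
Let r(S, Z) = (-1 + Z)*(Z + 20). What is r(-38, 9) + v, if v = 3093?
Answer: 3325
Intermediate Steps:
r(S, Z) = (-1 + Z)*(20 + Z)
r(-38, 9) + v = (-20 + 9² + 19*9) + 3093 = (-20 + 81 + 171) + 3093 = 232 + 3093 = 3325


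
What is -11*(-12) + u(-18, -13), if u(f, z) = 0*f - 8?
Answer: 124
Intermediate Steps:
u(f, z) = -8 (u(f, z) = 0 - 8 = -8)
-11*(-12) + u(-18, -13) = -11*(-12) - 8 = 132 - 8 = 124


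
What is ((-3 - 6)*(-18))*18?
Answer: 2916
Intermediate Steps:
((-3 - 6)*(-18))*18 = -9*(-18)*18 = 162*18 = 2916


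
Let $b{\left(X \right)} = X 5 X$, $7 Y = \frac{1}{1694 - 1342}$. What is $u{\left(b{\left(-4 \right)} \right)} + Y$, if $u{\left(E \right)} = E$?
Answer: $\frac{197121}{2464} \approx 80.0$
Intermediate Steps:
$Y = \frac{1}{2464}$ ($Y = \frac{1}{7 \left(1694 - 1342\right)} = \frac{1}{7 \cdot 352} = \frac{1}{7} \cdot \frac{1}{352} = \frac{1}{2464} \approx 0.00040584$)
$b{\left(X \right)} = 5 X^{2}$ ($b{\left(X \right)} = 5 X X = 5 X^{2}$)
$u{\left(b{\left(-4 \right)} \right)} + Y = 5 \left(-4\right)^{2} + \frac{1}{2464} = 5 \cdot 16 + \frac{1}{2464} = 80 + \frac{1}{2464} = \frac{197121}{2464}$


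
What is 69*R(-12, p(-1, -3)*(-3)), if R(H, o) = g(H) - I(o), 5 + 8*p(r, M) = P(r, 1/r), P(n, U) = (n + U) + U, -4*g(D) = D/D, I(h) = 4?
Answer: -1173/4 ≈ -293.25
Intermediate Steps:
g(D) = -¼ (g(D) = -D/(4*D) = -¼*1 = -¼)
P(n, U) = n + 2*U (P(n, U) = (U + n) + U = n + 2*U)
p(r, M) = -5/8 + 1/(4*r) + r/8 (p(r, M) = -5/8 + (r + 2/r)/8 = -5/8 + (1/(4*r) + r/8) = -5/8 + 1/(4*r) + r/8)
R(H, o) = -17/4 (R(H, o) = -¼ - 1*4 = -¼ - 4 = -17/4)
69*R(-12, p(-1, -3)*(-3)) = 69*(-17/4) = -1173/4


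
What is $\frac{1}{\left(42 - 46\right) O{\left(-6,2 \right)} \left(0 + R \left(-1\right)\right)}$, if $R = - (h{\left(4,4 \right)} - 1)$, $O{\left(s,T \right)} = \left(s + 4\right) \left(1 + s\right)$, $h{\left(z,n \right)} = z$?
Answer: $- \frac{1}{120} \approx -0.0083333$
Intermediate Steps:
$O{\left(s,T \right)} = \left(1 + s\right) \left(4 + s\right)$ ($O{\left(s,T \right)} = \left(4 + s\right) \left(1 + s\right) = \left(1 + s\right) \left(4 + s\right)$)
$R = -3$ ($R = - (4 - 1) = \left(-1\right) 3 = -3$)
$\frac{1}{\left(42 - 46\right) O{\left(-6,2 \right)} \left(0 + R \left(-1\right)\right)} = \frac{1}{\left(42 - 46\right) \left(4 + \left(-6\right)^{2} + 5 \left(-6\right)\right) \left(0 - -3\right)} = \frac{1}{- 4 \left(4 + 36 - 30\right) \left(0 + 3\right)} = \frac{1}{\left(-4\right) 10 \cdot 3} = \frac{1}{\left(-40\right) 3} = \frac{1}{-120} = - \frac{1}{120}$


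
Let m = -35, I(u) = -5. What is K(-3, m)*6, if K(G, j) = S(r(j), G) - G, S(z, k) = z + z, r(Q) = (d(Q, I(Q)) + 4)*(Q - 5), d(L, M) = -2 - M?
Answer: -3342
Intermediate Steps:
r(Q) = -35 + 7*Q (r(Q) = ((-2 - 1*(-5)) + 4)*(Q - 5) = ((-2 + 5) + 4)*(-5 + Q) = (3 + 4)*(-5 + Q) = 7*(-5 + Q) = -35 + 7*Q)
S(z, k) = 2*z
K(G, j) = -70 - G + 14*j (K(G, j) = 2*(-35 + 7*j) - G = (-70 + 14*j) - G = -70 - G + 14*j)
K(-3, m)*6 = (-70 - 1*(-3) + 14*(-35))*6 = (-70 + 3 - 490)*6 = -557*6 = -3342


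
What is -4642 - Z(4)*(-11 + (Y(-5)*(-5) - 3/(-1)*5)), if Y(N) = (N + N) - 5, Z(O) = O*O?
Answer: -5906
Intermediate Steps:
Z(O) = O²
Y(N) = -5 + 2*N (Y(N) = 2*N - 5 = -5 + 2*N)
-4642 - Z(4)*(-11 + (Y(-5)*(-5) - 3/(-1)*5)) = -4642 - 4²*(-11 + ((-5 + 2*(-5))*(-5) - 3/(-1)*5)) = -4642 - 16*(-11 + ((-5 - 10)*(-5) - 3*(-1)*5)) = -4642 - 16*(-11 + (-15*(-5) + 3*5)) = -4642 - 16*(-11 + (75 + 15)) = -4642 - 16*(-11 + 90) = -4642 - 16*79 = -4642 - 1*1264 = -4642 - 1264 = -5906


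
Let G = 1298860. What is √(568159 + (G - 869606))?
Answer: √997413 ≈ 998.71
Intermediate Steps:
√(568159 + (G - 869606)) = √(568159 + (1298860 - 869606)) = √(568159 + 429254) = √997413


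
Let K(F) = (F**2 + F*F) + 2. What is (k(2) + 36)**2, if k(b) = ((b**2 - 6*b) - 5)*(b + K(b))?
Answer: 14400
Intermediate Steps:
K(F) = 2 + 2*F**2 (K(F) = (F**2 + F**2) + 2 = 2*F**2 + 2 = 2 + 2*F**2)
k(b) = (-5 + b**2 - 6*b)*(2 + b + 2*b**2) (k(b) = ((b**2 - 6*b) - 5)*(b + (2 + 2*b**2)) = (-5 + b**2 - 6*b)*(2 + b + 2*b**2))
(k(2) + 36)**2 = ((-10 - 17*2 - 14*2**2 - 11*2**3 + 2*2**4) + 36)**2 = ((-10 - 34 - 14*4 - 11*8 + 2*16) + 36)**2 = ((-10 - 34 - 56 - 88 + 32) + 36)**2 = (-156 + 36)**2 = (-120)**2 = 14400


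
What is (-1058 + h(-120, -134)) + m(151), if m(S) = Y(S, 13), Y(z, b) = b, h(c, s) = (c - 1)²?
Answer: 13596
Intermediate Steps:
h(c, s) = (-1 + c)²
m(S) = 13
(-1058 + h(-120, -134)) + m(151) = (-1058 + (-1 - 120)²) + 13 = (-1058 + (-121)²) + 13 = (-1058 + 14641) + 13 = 13583 + 13 = 13596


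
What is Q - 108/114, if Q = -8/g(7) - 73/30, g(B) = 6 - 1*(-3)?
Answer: -7301/1710 ≈ -4.2696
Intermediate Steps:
g(B) = 9 (g(B) = 6 + 3 = 9)
Q = -299/90 (Q = -8/9 - 73/30 = -299/90 ≈ -3.3222)
Q - 108/114 = -299/90 - 108/114 = -299/90 + (1/114)*(-108) = -299/90 - 18/19 = -7301/1710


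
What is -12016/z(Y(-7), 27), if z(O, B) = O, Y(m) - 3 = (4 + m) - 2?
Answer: 6008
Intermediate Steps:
Y(m) = 5 + m (Y(m) = 3 + ((4 + m) - 2) = 3 + (2 + m) = 5 + m)
-12016/z(Y(-7), 27) = -12016/(5 - 7) = -12016/(-2) = -12016*(-1/2) = 6008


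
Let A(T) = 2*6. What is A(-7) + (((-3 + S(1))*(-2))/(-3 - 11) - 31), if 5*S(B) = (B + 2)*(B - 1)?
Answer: -136/7 ≈ -19.429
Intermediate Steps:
A(T) = 12
S(B) = (-1 + B)*(2 + B)/5 (S(B) = ((B + 2)*(B - 1))/5 = ((2 + B)*(-1 + B))/5 = ((-1 + B)*(2 + B))/5 = (-1 + B)*(2 + B)/5)
A(-7) + (((-3 + S(1))*(-2))/(-3 - 11) - 31) = 12 + (((-3 + (-⅖ + (⅕)*1 + (⅕)*1²))*(-2))/(-3 - 11) - 31) = 12 + (((-3 + (-⅖ + ⅕ + (⅕)*1))*(-2))/(-14) - 31) = 12 + (((-3 + (-⅖ + ⅕ + ⅕))*(-2))*(-1/14) - 31) = 12 + (((-3 + 0)*(-2))*(-1/14) - 31) = 12 + (-3*(-2)*(-1/14) - 31) = 12 + (6*(-1/14) - 31) = 12 + (-3/7 - 31) = 12 - 220/7 = -136/7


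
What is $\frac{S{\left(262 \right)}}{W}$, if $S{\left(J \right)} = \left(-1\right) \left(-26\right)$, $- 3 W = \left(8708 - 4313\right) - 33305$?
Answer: $\frac{39}{14455} \approx 0.002698$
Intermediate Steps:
$W = \frac{28910}{3}$ ($W = - \frac{\left(8708 - 4313\right) - 33305}{3} = - \frac{4395 - 33305}{3} = \left(- \frac{1}{3}\right) \left(-28910\right) = \frac{28910}{3} \approx 9636.7$)
$S{\left(J \right)} = 26$
$\frac{S{\left(262 \right)}}{W} = \frac{26}{\frac{28910}{3}} = 26 \cdot \frac{3}{28910} = \frac{39}{14455}$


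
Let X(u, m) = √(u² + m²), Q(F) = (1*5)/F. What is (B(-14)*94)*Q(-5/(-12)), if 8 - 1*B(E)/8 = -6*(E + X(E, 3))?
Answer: -685824 + 54144*√205 ≈ 89400.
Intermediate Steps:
Q(F) = 5/F
X(u, m) = √(m² + u²)
B(E) = 64 + 48*E + 48*√(9 + E²) (B(E) = 64 - (-48)*(E + √(3² + E²)) = 64 - (-48)*(E + √(9 + E²)) = 64 - 8*(-6*E - 6*√(9 + E²)) = 64 + (48*E + 48*√(9 + E²)) = 64 + 48*E + 48*√(9 + E²))
(B(-14)*94)*Q(-5/(-12)) = ((64 + 48*(-14) + 48*√(9 + (-14)²))*94)*(5/((-5/(-12)))) = ((64 - 672 + 48*√(9 + 196))*94)*(5/((-5*(-1/12)))) = ((64 - 672 + 48*√205)*94)*(5/(5/12)) = ((-608 + 48*√205)*94)*(5*(12/5)) = (-57152 + 4512*√205)*12 = -685824 + 54144*√205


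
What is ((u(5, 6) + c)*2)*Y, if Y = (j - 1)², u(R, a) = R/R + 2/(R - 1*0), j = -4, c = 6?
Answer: 370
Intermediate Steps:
u(R, a) = 1 + 2/R (u(R, a) = 1 + 2/(R + 0) = 1 + 2/R)
Y = 25 (Y = (-4 - 1)² = (-5)² = 25)
((u(5, 6) + c)*2)*Y = (((2 + 5)/5 + 6)*2)*25 = (((⅕)*7 + 6)*2)*25 = ((7/5 + 6)*2)*25 = ((37/5)*2)*25 = (74/5)*25 = 370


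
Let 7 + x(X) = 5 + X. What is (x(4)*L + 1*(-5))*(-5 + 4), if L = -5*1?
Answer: 15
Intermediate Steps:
x(X) = -2 + X (x(X) = -7 + (5 + X) = -2 + X)
L = -5
(x(4)*L + 1*(-5))*(-5 + 4) = ((-2 + 4)*(-5) + 1*(-5))*(-5 + 4) = (2*(-5) - 5)*(-1) = (-10 - 5)*(-1) = -15*(-1) = 15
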